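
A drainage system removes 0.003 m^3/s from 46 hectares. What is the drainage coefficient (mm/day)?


DC = Q * 86400 / (A * 10000) * 1000
DC = 0.003 * 86400 / (46 * 10000) * 1000
DC = 259200.0000 / 460000

0.5635 mm/day


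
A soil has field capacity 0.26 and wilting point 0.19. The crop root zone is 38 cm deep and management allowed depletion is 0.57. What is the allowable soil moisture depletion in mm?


SMD = (FC - PWP) * d * MAD * 10
SMD = (0.26 - 0.19) * 38 * 0.57 * 10
SMD = 0.0700 * 38 * 0.57 * 10

15.1620 mm


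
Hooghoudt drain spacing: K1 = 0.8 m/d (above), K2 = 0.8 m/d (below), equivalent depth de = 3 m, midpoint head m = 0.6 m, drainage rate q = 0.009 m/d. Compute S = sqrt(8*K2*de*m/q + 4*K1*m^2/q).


S^2 = 8*K2*de*m/q + 4*K1*m^2/q
S^2 = 8*0.8*3*0.6/0.009 + 4*0.8*0.6^2/0.009
S = sqrt(1408.0000)

37.5233 m


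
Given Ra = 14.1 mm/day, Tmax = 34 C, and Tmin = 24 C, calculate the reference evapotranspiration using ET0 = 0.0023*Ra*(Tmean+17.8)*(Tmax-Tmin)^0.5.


Tmean = (Tmax + Tmin)/2 = (34 + 24)/2 = 29.0
ET0 = 0.0023 * 14.1 * (29.0 + 17.8) * sqrt(34 - 24)
ET0 = 0.0023 * 14.1 * 46.8 * 3.162278

4.7995 mm/day


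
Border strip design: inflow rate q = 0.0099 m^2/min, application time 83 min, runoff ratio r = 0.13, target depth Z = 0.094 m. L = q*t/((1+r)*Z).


L = q*t/((1+r)*Z)
L = 0.0099*83/((1+0.13)*0.094)
L = 0.8217/0.10622

7.7358 m


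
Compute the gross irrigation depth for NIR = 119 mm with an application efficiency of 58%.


Ea = 58% = 0.58
GID = NIR / Ea = 119 / 0.58 = 205.1724 mm

205.1724 mm


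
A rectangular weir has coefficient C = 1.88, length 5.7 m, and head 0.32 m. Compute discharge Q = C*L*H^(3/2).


Q = C * L * H^(3/2) = 1.88 * 5.7 * 0.32^1.5 = 1.88 * 5.7 * 0.181019

1.9398 m^3/s


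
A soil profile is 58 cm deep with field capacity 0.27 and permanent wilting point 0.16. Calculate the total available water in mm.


AWC = (FC - PWP) * d * 10
AWC = (0.27 - 0.16) * 58 * 10
AWC = 0.1100 * 58 * 10

63.8000 mm


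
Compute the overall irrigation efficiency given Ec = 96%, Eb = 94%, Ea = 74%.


Ec = 0.96, Eb = 0.94, Ea = 0.74
E = 0.96 * 0.94 * 0.74 * 100 = 66.7776%

66.7776 %


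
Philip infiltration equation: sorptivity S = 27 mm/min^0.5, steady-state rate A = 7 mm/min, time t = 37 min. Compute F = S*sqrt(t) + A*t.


F = S*sqrt(t) + A*t
F = 27*sqrt(37) + 7*37
F = 27*6.082763 + 259

423.2346 mm


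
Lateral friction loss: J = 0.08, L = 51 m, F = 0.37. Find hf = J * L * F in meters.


hf = J * L * F = 0.08 * 51 * 0.37 = 1.5096 m

1.5096 m


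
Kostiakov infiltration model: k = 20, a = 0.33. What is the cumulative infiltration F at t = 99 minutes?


F = k * t^a = 20 * 99^0.33
F = 20 * 4.555747

91.1149 mm


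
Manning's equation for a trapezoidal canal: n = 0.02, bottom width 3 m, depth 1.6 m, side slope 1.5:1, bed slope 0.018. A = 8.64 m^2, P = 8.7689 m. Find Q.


R = A/P = 8.64/8.7689 = 0.985300
Q = (1/0.02) * 8.64 * 0.985300^(2/3) * 0.018^0.5

57.3895 m^3/s


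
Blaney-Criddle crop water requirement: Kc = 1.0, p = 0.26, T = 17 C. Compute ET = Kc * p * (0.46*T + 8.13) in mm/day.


ET = Kc * p * (0.46*T + 8.13)
ET = 1.0 * 0.26 * (0.46*17 + 8.13)
ET = 1.0 * 0.26 * 15.9500

4.1470 mm/day


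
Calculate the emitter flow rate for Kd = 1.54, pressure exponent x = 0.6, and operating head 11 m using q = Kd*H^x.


q = Kd * H^x = 1.54 * 11^0.6 = 1.54 * 4.215369

6.4917 L/h


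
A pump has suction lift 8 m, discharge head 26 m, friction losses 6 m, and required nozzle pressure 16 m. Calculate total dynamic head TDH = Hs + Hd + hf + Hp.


TDH = Hs + Hd + hf + Hp = 8 + 26 + 6 + 16 = 56

56 m


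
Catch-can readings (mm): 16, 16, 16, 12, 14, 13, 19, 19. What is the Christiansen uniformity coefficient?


mean = 15.625000 mm
MAD = 1.968750 mm
CU = (1 - 1.968750/15.625000)*100

87.4000 %


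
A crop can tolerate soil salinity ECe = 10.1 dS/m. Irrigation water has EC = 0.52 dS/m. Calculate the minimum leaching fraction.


LR = ECiw / (5*ECe - ECiw)
LR = 0.52 / (5*10.1 - 0.52)
LR = 0.52 / 49.9800

0.0104


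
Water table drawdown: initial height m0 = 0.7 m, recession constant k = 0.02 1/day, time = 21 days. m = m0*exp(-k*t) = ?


m = m0 * exp(-k*t)
m = 0.7 * exp(-0.02 * 21)
m = 0.7 * exp(-0.4200)

0.4599 m


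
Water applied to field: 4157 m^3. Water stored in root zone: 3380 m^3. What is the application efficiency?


Ea = V_root / V_field * 100 = 3380 / 4157 * 100 = 81.3086%

81.3086 %


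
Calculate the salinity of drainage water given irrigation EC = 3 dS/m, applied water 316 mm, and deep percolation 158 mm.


EC_dw = EC_iw * D_iw / D_dw
EC_dw = 3 * 316 / 158
EC_dw = 948 / 158

6.0000 dS/m


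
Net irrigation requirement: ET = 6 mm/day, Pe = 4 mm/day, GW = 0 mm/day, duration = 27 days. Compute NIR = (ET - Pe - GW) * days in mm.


Daily deficit = ET - Pe - GW = 6 - 4 - 0 = 2 mm/day
NIR = 2 * 27 = 54 mm

54.0000 mm


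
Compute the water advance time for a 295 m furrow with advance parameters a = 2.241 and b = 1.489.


t = (L/a)^(1/b)
t = (295/2.241)^(1/1.489)
t = 131.637662^(1/1.489)

26.5068 min


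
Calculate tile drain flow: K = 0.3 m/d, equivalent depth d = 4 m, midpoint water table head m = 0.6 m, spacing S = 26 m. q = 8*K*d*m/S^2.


q = 8*K*d*m/S^2
q = 8*0.3*4*0.6/26^2
q = 5.7600 / 676

0.0085 m/d


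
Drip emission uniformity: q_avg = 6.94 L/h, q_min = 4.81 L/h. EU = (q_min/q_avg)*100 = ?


EU = (q_min/q_avg)*100 = (4.81/6.94)*100 = 69.3084%

69.3084 %


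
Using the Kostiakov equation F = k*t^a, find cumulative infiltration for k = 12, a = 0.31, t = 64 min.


F = k * t^a = 12 * 64^0.31
F = 12 * 3.630077

43.5609 mm


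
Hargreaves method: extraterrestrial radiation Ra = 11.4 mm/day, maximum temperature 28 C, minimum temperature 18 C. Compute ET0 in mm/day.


Tmean = (Tmax + Tmin)/2 = (28 + 18)/2 = 23.0
ET0 = 0.0023 * 11.4 * (23.0 + 17.8) * sqrt(28 - 18)
ET0 = 0.0023 * 11.4 * 40.8 * 3.162278

3.3829 mm/day


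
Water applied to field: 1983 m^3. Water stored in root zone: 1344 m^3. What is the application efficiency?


Ea = V_root / V_field * 100 = 1344 / 1983 * 100 = 67.7761%

67.7761 %


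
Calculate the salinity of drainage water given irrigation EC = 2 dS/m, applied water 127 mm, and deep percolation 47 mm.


EC_dw = EC_iw * D_iw / D_dw
EC_dw = 2 * 127 / 47
EC_dw = 254 / 47

5.4043 dS/m


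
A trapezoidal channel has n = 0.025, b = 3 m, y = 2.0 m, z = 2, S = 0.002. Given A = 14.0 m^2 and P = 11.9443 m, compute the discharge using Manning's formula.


R = A/P = 14.0/11.9443 = 1.172107
Q = (1/0.025) * 14.0 * 1.172107^(2/3) * 0.002^0.5

27.8408 m^3/s


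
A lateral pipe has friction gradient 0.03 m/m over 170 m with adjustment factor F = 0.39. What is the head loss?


hf = J * L * F = 0.03 * 170 * 0.39 = 1.9890 m

1.9890 m


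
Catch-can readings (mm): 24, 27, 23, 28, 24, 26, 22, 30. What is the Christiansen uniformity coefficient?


mean = 25.500000 mm
MAD = 2.250000 mm
CU = (1 - 2.250000/25.500000)*100

91.1765 %


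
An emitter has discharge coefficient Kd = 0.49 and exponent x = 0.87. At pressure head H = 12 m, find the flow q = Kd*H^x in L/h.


q = Kd * H^x = 0.49 * 12^0.87 = 0.49 * 8.687357

4.2568 L/h


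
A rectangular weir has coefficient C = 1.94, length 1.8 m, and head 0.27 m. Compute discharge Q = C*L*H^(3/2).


Q = C * L * H^(3/2) = 1.94 * 1.8 * 0.27^1.5 = 1.94 * 1.8 * 0.140296

0.4899 m^3/s


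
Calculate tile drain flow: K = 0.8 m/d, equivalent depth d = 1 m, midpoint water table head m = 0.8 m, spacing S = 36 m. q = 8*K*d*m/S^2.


q = 8*K*d*m/S^2
q = 8*0.8*1*0.8/36^2
q = 5.1200 / 1296

0.0040 m/d


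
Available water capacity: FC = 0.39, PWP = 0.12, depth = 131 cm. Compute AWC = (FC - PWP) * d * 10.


AWC = (FC - PWP) * d * 10
AWC = (0.39 - 0.12) * 131 * 10
AWC = 0.2700 * 131 * 10

353.7000 mm


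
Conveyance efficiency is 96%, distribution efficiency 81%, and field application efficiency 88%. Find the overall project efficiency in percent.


Ec = 0.96, Eb = 0.81, Ea = 0.88
E = 0.96 * 0.81 * 0.88 * 100 = 68.4288%

68.4288 %


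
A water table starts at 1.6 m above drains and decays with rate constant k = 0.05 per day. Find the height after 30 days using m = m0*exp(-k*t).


m = m0 * exp(-k*t)
m = 1.6 * exp(-0.05 * 30)
m = 1.6 * exp(-1.5000)

0.3570 m


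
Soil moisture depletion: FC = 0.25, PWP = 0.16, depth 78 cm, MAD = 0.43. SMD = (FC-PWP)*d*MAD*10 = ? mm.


SMD = (FC - PWP) * d * MAD * 10
SMD = (0.25 - 0.16) * 78 * 0.43 * 10
SMD = 0.0900 * 78 * 0.43 * 10

30.1860 mm


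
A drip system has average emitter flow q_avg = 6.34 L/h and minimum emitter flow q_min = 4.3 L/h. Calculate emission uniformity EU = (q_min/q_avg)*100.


EU = (q_min/q_avg)*100 = (4.3/6.34)*100 = 67.8233%

67.8233 %


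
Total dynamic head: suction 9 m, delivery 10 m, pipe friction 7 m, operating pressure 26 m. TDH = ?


TDH = Hs + Hd + hf + Hp = 9 + 10 + 7 + 26 = 52

52 m


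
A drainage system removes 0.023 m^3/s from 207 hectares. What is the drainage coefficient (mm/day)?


DC = Q * 86400 / (A * 10000) * 1000
DC = 0.023 * 86400 / (207 * 10000) * 1000
DC = 1987200.0000 / 2070000

0.9600 mm/day


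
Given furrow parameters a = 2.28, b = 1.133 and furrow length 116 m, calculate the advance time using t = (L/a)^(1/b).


t = (L/a)^(1/b)
t = (116/2.28)^(1/1.133)
t = 50.877193^(1/1.133)

32.0774 min


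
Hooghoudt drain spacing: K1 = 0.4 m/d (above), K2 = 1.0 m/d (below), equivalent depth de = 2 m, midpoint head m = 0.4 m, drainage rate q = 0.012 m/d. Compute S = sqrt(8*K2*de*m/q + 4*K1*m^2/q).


S^2 = 8*K2*de*m/q + 4*K1*m^2/q
S^2 = 8*1.0*2*0.4/0.012 + 4*0.4*0.4^2/0.012
S = sqrt(554.6667)

23.5514 m


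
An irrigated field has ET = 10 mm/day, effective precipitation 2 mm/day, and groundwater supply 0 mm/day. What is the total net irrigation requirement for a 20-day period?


Daily deficit = ET - Pe - GW = 10 - 2 - 0 = 8 mm/day
NIR = 8 * 20 = 160 mm

160.0000 mm


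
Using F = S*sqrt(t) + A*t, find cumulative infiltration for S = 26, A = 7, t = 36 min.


F = S*sqrt(t) + A*t
F = 26*sqrt(36) + 7*36
F = 26*6.000000 + 252

408.0000 mm


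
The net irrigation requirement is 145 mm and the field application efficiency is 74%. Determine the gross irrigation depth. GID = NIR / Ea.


Ea = 74% = 0.74
GID = NIR / Ea = 145 / 0.74 = 195.9459 mm

195.9459 mm


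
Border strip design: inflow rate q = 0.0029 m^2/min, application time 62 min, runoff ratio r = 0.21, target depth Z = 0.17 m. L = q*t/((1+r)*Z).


L = q*t/((1+r)*Z)
L = 0.0029*62/((1+0.21)*0.17)
L = 0.1798/0.2057

0.8741 m


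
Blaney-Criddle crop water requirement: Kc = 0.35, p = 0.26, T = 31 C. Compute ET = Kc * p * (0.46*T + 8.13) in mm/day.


ET = Kc * p * (0.46*T + 8.13)
ET = 0.35 * 0.26 * (0.46*31 + 8.13)
ET = 0.35 * 0.26 * 22.3900

2.0375 mm/day


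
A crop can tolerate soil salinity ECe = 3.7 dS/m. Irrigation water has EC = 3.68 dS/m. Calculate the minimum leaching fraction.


LR = ECiw / (5*ECe - ECiw)
LR = 3.68 / (5*3.7 - 3.68)
LR = 3.68 / 14.8200

0.2483


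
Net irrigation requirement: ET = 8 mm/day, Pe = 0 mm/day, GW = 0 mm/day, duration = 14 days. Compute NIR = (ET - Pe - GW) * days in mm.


Daily deficit = ET - Pe - GW = 8 - 0 - 0 = 8 mm/day
NIR = 8 * 14 = 112 mm

112.0000 mm


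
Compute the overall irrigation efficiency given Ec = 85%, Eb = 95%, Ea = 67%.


Ec = 0.85, Eb = 0.95, Ea = 0.67
E = 0.85 * 0.95 * 0.67 * 100 = 54.1025%

54.1025 %


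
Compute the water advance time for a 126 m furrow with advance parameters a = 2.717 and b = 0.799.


t = (L/a)^(1/b)
t = (126/2.717)^(1/0.799)
t = 46.374678^(1/0.799)

121.7469 min


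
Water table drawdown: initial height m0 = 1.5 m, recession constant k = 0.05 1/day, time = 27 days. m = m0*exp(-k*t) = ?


m = m0 * exp(-k*t)
m = 1.5 * exp(-0.05 * 27)
m = 1.5 * exp(-1.3500)

0.3889 m


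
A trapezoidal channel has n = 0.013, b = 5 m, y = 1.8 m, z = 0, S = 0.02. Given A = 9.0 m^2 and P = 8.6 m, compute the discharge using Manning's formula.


R = A/P = 9.0/8.6 = 1.046512
Q = (1/0.013) * 9.0 * 1.046512^(2/3) * 0.02^0.5

100.9199 m^3/s


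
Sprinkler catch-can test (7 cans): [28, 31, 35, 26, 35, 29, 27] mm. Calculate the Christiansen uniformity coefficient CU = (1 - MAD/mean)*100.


mean = 30.142857 mm
MAD = 3.020408 mm
CU = (1 - 3.020408/30.142857)*100

89.9797 %


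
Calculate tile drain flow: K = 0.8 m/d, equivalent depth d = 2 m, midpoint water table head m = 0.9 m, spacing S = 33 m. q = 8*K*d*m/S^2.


q = 8*K*d*m/S^2
q = 8*0.8*2*0.9/33^2
q = 11.5200 / 1089

0.0106 m/d


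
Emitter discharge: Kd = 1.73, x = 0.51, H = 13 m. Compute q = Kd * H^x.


q = Kd * H^x = 1.73 * 13^0.51 = 1.73 * 3.699228

6.3997 L/h


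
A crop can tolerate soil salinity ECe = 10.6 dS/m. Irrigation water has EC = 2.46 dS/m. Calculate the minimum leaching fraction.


LR = ECiw / (5*ECe - ECiw)
LR = 2.46 / (5*10.6 - 2.46)
LR = 2.46 / 50.5400

0.0487


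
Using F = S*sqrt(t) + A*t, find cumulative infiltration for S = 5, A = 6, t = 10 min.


F = S*sqrt(t) + A*t
F = 5*sqrt(10) + 6*10
F = 5*3.162278 + 60

75.8114 mm


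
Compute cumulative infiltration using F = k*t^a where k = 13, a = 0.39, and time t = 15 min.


F = k * t^a = 13 * 15^0.39
F = 13 * 2.875250

37.3783 mm


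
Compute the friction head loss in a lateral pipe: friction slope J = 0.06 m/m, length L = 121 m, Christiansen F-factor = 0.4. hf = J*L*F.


hf = J * L * F = 0.06 * 121 * 0.4 = 2.9040 m

2.9040 m


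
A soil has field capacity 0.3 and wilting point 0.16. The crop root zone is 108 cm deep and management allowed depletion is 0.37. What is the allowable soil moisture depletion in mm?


SMD = (FC - PWP) * d * MAD * 10
SMD = (0.3 - 0.16) * 108 * 0.37 * 10
SMD = 0.1400 * 108 * 0.37 * 10

55.9440 mm


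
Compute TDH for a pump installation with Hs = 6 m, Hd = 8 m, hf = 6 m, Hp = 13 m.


TDH = Hs + Hd + hf + Hp = 6 + 8 + 6 + 13 = 33

33 m


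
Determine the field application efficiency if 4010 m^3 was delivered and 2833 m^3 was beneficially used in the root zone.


Ea = V_root / V_field * 100 = 2833 / 4010 * 100 = 70.6484%

70.6484 %


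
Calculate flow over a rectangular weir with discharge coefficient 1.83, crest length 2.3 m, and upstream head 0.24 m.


Q = C * L * H^(3/2) = 1.83 * 2.3 * 0.24^1.5 = 1.83 * 2.3 * 0.117576

0.4949 m^3/s


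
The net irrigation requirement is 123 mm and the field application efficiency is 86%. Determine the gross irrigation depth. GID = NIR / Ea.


Ea = 86% = 0.86
GID = NIR / Ea = 123 / 0.86 = 143.0233 mm

143.0233 mm


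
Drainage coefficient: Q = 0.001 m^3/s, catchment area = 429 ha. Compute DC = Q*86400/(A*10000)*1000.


DC = Q * 86400 / (A * 10000) * 1000
DC = 0.001 * 86400 / (429 * 10000) * 1000
DC = 86400.0000 / 4290000

0.0201 mm/day


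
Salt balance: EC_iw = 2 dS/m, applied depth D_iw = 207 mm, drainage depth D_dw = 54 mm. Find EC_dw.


EC_dw = EC_iw * D_iw / D_dw
EC_dw = 2 * 207 / 54
EC_dw = 414 / 54

7.6667 dS/m


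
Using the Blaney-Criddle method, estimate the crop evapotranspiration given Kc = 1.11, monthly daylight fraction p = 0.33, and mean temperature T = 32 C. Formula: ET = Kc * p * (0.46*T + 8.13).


ET = Kc * p * (0.46*T + 8.13)
ET = 1.11 * 0.33 * (0.46*32 + 8.13)
ET = 1.11 * 0.33 * 22.8500

8.3700 mm/day


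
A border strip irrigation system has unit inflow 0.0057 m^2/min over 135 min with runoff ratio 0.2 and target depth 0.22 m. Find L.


L = q*t/((1+r)*Z)
L = 0.0057*135/((1+0.2)*0.22)
L = 0.7695/0.264

2.9148 m


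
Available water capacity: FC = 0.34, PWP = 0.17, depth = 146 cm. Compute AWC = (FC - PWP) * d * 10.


AWC = (FC - PWP) * d * 10
AWC = (0.34 - 0.17) * 146 * 10
AWC = 0.1700 * 146 * 10

248.2000 mm


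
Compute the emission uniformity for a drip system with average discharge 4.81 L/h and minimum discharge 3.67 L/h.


EU = (q_min/q_avg)*100 = (3.67/4.81)*100 = 76.2994%

76.2994 %


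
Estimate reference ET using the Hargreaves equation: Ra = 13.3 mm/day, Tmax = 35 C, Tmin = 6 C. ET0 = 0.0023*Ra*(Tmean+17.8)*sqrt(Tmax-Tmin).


Tmean = (Tmax + Tmin)/2 = (35 + 6)/2 = 20.5
ET0 = 0.0023 * 13.3 * (20.5 + 17.8) * sqrt(35 - 6)
ET0 = 0.0023 * 13.3 * 38.3 * 5.385165

6.3092 mm/day


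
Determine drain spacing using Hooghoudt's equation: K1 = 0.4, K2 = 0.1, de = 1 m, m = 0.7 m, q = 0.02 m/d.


S^2 = 8*K2*de*m/q + 4*K1*m^2/q
S^2 = 8*0.1*1*0.7/0.02 + 4*0.4*0.7^2/0.02
S = sqrt(67.2000)

8.1976 m


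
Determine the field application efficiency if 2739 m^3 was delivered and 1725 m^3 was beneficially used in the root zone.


Ea = V_root / V_field * 100 = 1725 / 2739 * 100 = 62.9792%

62.9792 %


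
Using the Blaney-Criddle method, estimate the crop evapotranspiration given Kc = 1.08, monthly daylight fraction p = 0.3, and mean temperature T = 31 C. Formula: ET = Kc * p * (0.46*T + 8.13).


ET = Kc * p * (0.46*T + 8.13)
ET = 1.08 * 0.3 * (0.46*31 + 8.13)
ET = 1.08 * 0.3 * 22.3900

7.2544 mm/day


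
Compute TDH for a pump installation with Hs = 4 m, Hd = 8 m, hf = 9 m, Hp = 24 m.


TDH = Hs + Hd + hf + Hp = 4 + 8 + 9 + 24 = 45

45 m


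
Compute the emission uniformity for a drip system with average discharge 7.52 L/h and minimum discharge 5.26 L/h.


EU = (q_min/q_avg)*100 = (5.26/7.52)*100 = 69.9468%

69.9468 %


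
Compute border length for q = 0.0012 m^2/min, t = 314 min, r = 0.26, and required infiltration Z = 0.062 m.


L = q*t/((1+r)*Z)
L = 0.0012*314/((1+0.26)*0.062)
L = 0.3768/0.07812

4.8233 m


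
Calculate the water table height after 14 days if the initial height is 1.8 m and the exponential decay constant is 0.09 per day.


m = m0 * exp(-k*t)
m = 1.8 * exp(-0.09 * 14)
m = 1.8 * exp(-1.2600)

0.5106 m


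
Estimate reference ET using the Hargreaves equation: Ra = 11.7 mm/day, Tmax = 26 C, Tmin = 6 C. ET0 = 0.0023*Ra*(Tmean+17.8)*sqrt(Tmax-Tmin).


Tmean = (Tmax + Tmin)/2 = (26 + 6)/2 = 16.0
ET0 = 0.0023 * 11.7 * (16.0 + 17.8) * sqrt(26 - 6)
ET0 = 0.0023 * 11.7 * 33.8 * 4.472136

4.0677 mm/day


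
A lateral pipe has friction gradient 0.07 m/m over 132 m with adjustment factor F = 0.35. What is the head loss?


hf = J * L * F = 0.07 * 132 * 0.35 = 3.2340 m

3.2340 m


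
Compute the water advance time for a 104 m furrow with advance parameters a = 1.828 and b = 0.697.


t = (L/a)^(1/b)
t = (104/1.828)^(1/0.697)
t = 56.892779^(1/0.697)

329.6219 min


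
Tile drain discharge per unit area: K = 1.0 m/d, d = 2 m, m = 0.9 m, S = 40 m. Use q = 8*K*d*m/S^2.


q = 8*K*d*m/S^2
q = 8*1.0*2*0.9/40^2
q = 14.4000 / 1600

0.0090 m/d


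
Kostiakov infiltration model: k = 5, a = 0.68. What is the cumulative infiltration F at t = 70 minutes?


F = k * t^a = 5 * 70^0.68
F = 5 * 17.974908

89.8745 mm


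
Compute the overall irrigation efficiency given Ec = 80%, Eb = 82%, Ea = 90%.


Ec = 0.8, Eb = 0.82, Ea = 0.9
E = 0.8 * 0.82 * 0.9 * 100 = 59.0400%

59.0400 %


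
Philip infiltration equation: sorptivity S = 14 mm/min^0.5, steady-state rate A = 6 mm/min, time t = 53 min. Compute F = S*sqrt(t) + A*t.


F = S*sqrt(t) + A*t
F = 14*sqrt(53) + 6*53
F = 14*7.280110 + 318

419.9215 mm


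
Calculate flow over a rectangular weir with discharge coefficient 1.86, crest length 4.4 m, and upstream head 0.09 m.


Q = C * L * H^(3/2) = 1.86 * 4.4 * 0.09^1.5 = 1.86 * 4.4 * 0.027000

0.2210 m^3/s


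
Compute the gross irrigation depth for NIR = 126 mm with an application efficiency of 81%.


Ea = 81% = 0.81
GID = NIR / Ea = 126 / 0.81 = 155.5556 mm

155.5556 mm


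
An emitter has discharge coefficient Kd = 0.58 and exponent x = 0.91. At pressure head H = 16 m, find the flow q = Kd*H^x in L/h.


q = Kd * H^x = 0.58 * 16^0.91 = 0.58 * 12.466633

7.2306 L/h


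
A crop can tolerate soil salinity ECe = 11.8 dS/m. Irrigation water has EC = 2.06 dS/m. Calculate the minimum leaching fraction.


LR = ECiw / (5*ECe - ECiw)
LR = 2.06 / (5*11.8 - 2.06)
LR = 2.06 / 56.9400

0.0362


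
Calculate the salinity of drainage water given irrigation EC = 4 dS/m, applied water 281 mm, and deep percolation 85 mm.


EC_dw = EC_iw * D_iw / D_dw
EC_dw = 4 * 281 / 85
EC_dw = 1124 / 85

13.2235 dS/m


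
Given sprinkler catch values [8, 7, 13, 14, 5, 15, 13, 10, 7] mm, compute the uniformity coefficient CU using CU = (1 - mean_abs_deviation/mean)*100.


mean = 10.222222 mm
MAD = 3.135802 mm
CU = (1 - 3.135802/10.222222)*100

69.3237 %


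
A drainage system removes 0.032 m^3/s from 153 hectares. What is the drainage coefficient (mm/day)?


DC = Q * 86400 / (A * 10000) * 1000
DC = 0.032 * 86400 / (153 * 10000) * 1000
DC = 2764800.0000 / 1530000

1.8071 mm/day


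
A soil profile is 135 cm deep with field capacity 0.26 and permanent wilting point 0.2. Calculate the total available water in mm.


AWC = (FC - PWP) * d * 10
AWC = (0.26 - 0.2) * 135 * 10
AWC = 0.0600 * 135 * 10

81.0000 mm


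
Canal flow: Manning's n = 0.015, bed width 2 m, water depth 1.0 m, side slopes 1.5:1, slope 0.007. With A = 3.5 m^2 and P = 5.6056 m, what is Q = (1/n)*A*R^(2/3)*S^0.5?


R = A/P = 3.5/5.6056 = 0.624376
Q = (1/0.015) * 3.5 * 0.624376^(2/3) * 0.007^0.5

14.2612 m^3/s


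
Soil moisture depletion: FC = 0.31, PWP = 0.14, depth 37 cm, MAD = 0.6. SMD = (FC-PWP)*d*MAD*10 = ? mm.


SMD = (FC - PWP) * d * MAD * 10
SMD = (0.31 - 0.14) * 37 * 0.6 * 10
SMD = 0.1700 * 37 * 0.6 * 10

37.7400 mm


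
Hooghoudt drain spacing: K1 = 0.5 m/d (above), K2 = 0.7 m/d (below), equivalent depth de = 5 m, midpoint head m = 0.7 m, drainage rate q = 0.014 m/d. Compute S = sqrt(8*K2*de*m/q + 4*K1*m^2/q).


S^2 = 8*K2*de*m/q + 4*K1*m^2/q
S^2 = 8*0.7*5*0.7/0.014 + 4*0.5*0.7^2/0.014
S = sqrt(1470.0000)

38.3406 m


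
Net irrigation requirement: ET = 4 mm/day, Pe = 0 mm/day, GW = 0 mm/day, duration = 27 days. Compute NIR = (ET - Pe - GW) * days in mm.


Daily deficit = ET - Pe - GW = 4 - 0 - 0 = 4 mm/day
NIR = 4 * 27 = 108 mm

108.0000 mm


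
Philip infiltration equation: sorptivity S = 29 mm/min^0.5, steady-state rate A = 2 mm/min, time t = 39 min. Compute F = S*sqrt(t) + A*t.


F = S*sqrt(t) + A*t
F = 29*sqrt(39) + 2*39
F = 29*6.244998 + 78

259.1049 mm


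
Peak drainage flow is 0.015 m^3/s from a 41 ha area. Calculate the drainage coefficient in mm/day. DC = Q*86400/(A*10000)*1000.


DC = Q * 86400 / (A * 10000) * 1000
DC = 0.015 * 86400 / (41 * 10000) * 1000
DC = 1296000.0000 / 410000

3.1610 mm/day


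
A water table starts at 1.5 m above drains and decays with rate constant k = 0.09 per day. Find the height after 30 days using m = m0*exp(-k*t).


m = m0 * exp(-k*t)
m = 1.5 * exp(-0.09 * 30)
m = 1.5 * exp(-2.7000)

0.1008 m


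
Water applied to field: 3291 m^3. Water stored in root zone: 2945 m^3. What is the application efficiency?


Ea = V_root / V_field * 100 = 2945 / 3291 * 100 = 89.4865%

89.4865 %


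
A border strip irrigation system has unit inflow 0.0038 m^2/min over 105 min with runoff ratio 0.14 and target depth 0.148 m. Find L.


L = q*t/((1+r)*Z)
L = 0.0038*105/((1+0.14)*0.148)
L = 0.399/0.16872

2.3649 m


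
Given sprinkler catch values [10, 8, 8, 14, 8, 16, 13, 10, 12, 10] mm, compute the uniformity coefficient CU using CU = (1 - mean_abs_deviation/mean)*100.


mean = 10.900000 mm
MAD = 2.280000 mm
CU = (1 - 2.280000/10.900000)*100

79.0826 %


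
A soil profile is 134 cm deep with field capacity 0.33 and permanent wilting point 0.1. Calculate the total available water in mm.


AWC = (FC - PWP) * d * 10
AWC = (0.33 - 0.1) * 134 * 10
AWC = 0.2300 * 134 * 10

308.2000 mm


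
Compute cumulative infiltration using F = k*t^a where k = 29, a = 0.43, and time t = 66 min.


F = k * t^a = 29 * 66^0.43
F = 29 * 6.059041

175.7122 mm


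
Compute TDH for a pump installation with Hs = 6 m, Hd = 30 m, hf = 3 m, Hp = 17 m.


TDH = Hs + Hd + hf + Hp = 6 + 30 + 3 + 17 = 56

56 m


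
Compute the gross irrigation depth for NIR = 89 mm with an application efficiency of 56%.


Ea = 56% = 0.56
GID = NIR / Ea = 89 / 0.56 = 158.9286 mm

158.9286 mm


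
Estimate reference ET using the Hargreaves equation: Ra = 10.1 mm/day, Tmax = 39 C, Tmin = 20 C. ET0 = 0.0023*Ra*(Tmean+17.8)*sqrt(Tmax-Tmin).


Tmean = (Tmax + Tmin)/2 = (39 + 20)/2 = 29.5
ET0 = 0.0023 * 10.1 * (29.5 + 17.8) * sqrt(39 - 20)
ET0 = 0.0023 * 10.1 * 47.3 * 4.358899

4.7895 mm/day


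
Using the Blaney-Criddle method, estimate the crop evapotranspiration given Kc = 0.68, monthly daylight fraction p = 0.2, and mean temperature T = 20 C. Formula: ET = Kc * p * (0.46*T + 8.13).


ET = Kc * p * (0.46*T + 8.13)
ET = 0.68 * 0.2 * (0.46*20 + 8.13)
ET = 0.68 * 0.2 * 17.3300

2.3569 mm/day


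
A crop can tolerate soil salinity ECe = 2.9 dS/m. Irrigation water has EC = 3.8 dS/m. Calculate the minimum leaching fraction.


LR = ECiw / (5*ECe - ECiw)
LR = 3.8 / (5*2.9 - 3.8)
LR = 3.8 / 10.7000

0.3551


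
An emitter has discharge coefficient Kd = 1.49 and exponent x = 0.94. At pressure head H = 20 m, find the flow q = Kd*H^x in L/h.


q = Kd * H^x = 1.49 * 20^0.94 = 1.49 * 16.709682

24.8974 L/h


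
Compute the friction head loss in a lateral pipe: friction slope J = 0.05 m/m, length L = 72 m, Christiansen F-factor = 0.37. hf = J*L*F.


hf = J * L * F = 0.05 * 72 * 0.37 = 1.3320 m

1.3320 m


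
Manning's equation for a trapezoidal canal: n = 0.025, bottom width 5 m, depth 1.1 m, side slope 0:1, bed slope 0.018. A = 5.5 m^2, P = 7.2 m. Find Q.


R = A/P = 5.5/7.2 = 0.763889
Q = (1/0.025) * 5.5 * 0.763889^(2/3) * 0.018^0.5

24.6649 m^3/s


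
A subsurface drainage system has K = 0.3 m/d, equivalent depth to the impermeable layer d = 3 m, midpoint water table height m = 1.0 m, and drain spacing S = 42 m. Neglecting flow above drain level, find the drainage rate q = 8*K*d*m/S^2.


q = 8*K*d*m/S^2
q = 8*0.3*3*1.0/42^2
q = 7.2000 / 1764

0.0041 m/d


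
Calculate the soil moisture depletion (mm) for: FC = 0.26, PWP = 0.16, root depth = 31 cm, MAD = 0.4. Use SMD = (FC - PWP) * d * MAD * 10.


SMD = (FC - PWP) * d * MAD * 10
SMD = (0.26 - 0.16) * 31 * 0.4 * 10
SMD = 0.1000 * 31 * 0.4 * 10

12.4000 mm


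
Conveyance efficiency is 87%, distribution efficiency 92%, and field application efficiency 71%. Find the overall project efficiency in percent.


Ec = 0.87, Eb = 0.92, Ea = 0.71
E = 0.87 * 0.92 * 0.71 * 100 = 56.8284%

56.8284 %


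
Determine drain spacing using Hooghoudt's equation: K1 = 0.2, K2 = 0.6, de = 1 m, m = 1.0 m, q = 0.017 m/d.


S^2 = 8*K2*de*m/q + 4*K1*m^2/q
S^2 = 8*0.6*1*1.0/0.017 + 4*0.2*1.0^2/0.017
S = sqrt(329.4118)

18.1497 m


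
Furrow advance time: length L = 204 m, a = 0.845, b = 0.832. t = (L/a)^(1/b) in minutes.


t = (L/a)^(1/b)
t = (204/0.845)^(1/0.832)
t = 241.420118^(1/0.832)

730.9883 min


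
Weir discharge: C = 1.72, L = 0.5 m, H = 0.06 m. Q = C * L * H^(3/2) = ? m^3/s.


Q = C * L * H^(3/2) = 1.72 * 0.5 * 0.06^1.5 = 1.72 * 0.5 * 0.014697

0.0126 m^3/s


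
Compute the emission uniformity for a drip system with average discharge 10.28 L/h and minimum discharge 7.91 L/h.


EU = (q_min/q_avg)*100 = (7.91/10.28)*100 = 76.9455%

76.9455 %


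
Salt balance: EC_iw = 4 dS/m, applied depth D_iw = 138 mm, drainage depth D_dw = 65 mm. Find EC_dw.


EC_dw = EC_iw * D_iw / D_dw
EC_dw = 4 * 138 / 65
EC_dw = 552 / 65

8.4923 dS/m


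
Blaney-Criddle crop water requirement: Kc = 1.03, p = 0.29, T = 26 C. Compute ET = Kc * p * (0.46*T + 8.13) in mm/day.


ET = Kc * p * (0.46*T + 8.13)
ET = 1.03 * 0.29 * (0.46*26 + 8.13)
ET = 1.03 * 0.29 * 20.0900

6.0009 mm/day


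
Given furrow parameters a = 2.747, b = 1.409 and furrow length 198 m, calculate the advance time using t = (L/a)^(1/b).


t = (L/a)^(1/b)
t = (198/2.747)^(1/1.409)
t = 72.078631^(1/1.409)

20.8223 min


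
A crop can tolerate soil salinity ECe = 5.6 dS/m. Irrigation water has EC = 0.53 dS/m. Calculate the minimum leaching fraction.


LR = ECiw / (5*ECe - ECiw)
LR = 0.53 / (5*5.6 - 0.53)
LR = 0.53 / 27.4700

0.0193


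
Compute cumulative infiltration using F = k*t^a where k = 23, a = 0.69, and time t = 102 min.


F = k * t^a = 23 * 102^0.69
F = 23 * 24.318351

559.3221 mm


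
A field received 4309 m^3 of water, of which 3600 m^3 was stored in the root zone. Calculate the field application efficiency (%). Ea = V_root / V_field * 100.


Ea = V_root / V_field * 100 = 3600 / 4309 * 100 = 83.5461%

83.5461 %


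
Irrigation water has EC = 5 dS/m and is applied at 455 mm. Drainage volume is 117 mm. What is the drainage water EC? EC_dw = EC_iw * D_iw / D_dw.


EC_dw = EC_iw * D_iw / D_dw
EC_dw = 5 * 455 / 117
EC_dw = 2275 / 117

19.4444 dS/m


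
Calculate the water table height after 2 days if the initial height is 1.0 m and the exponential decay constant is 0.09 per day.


m = m0 * exp(-k*t)
m = 1.0 * exp(-0.09 * 2)
m = 1.0 * exp(-0.1800)

0.8353 m


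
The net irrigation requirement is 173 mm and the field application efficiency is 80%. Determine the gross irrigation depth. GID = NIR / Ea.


Ea = 80% = 0.8
GID = NIR / Ea = 173 / 0.8 = 216.2500 mm

216.2500 mm


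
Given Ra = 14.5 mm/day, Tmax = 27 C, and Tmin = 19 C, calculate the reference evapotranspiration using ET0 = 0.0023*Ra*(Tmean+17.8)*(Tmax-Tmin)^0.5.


Tmean = (Tmax + Tmin)/2 = (27 + 19)/2 = 23.0
ET0 = 0.0023 * 14.5 * (23.0 + 17.8) * sqrt(27 - 19)
ET0 = 0.0023 * 14.5 * 40.8 * 2.828427

3.8486 mm/day


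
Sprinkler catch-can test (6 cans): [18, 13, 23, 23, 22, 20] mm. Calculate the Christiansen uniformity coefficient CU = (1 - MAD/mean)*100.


mean = 19.833333 mm
MAD = 2.888889 mm
CU = (1 - 2.888889/19.833333)*100

85.4342 %


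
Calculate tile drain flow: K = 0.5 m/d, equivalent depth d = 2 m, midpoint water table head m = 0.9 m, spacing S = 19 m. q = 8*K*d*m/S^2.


q = 8*K*d*m/S^2
q = 8*0.5*2*0.9/19^2
q = 7.2000 / 361

0.0199 m/d


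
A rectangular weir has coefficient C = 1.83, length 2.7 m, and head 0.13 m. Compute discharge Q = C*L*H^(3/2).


Q = C * L * H^(3/2) = 1.83 * 2.7 * 0.13^1.5 = 1.83 * 2.7 * 0.046872

0.2316 m^3/s


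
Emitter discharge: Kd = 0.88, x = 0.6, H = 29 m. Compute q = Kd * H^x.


q = Kd * H^x = 0.88 * 29^0.6 = 0.88 * 7.541171

6.6362 L/h


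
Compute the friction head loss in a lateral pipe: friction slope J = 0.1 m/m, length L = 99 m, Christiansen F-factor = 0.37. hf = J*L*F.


hf = J * L * F = 0.1 * 99 * 0.37 = 3.6630 m

3.6630 m


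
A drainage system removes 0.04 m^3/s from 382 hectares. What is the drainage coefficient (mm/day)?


DC = Q * 86400 / (A * 10000) * 1000
DC = 0.04 * 86400 / (382 * 10000) * 1000
DC = 3456000.0000 / 3820000

0.9047 mm/day


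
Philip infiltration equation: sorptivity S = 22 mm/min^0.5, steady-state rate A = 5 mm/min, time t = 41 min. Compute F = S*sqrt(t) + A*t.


F = S*sqrt(t) + A*t
F = 22*sqrt(41) + 5*41
F = 22*6.403124 + 205

345.8687 mm


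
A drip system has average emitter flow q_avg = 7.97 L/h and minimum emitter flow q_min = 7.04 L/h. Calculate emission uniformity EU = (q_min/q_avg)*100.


EU = (q_min/q_avg)*100 = (7.04/7.97)*100 = 88.3312%

88.3312 %


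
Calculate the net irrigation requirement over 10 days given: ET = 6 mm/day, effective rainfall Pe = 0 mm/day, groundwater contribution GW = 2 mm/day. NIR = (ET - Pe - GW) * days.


Daily deficit = ET - Pe - GW = 6 - 0 - 2 = 4 mm/day
NIR = 4 * 10 = 40 mm

40.0000 mm


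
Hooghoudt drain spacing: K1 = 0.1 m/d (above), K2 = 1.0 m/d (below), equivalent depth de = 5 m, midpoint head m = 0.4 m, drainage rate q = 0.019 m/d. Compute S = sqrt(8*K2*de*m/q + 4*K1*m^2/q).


S^2 = 8*K2*de*m/q + 4*K1*m^2/q
S^2 = 8*1.0*5*0.4/0.019 + 4*0.1*0.4^2/0.019
S = sqrt(845.4737)

29.0770 m


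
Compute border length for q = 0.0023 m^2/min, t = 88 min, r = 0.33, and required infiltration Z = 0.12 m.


L = q*t/((1+r)*Z)
L = 0.0023*88/((1+0.33)*0.12)
L = 0.2024/0.1596

1.2682 m


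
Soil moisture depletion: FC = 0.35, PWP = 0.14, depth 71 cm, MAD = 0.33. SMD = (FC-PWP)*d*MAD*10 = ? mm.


SMD = (FC - PWP) * d * MAD * 10
SMD = (0.35 - 0.14) * 71 * 0.33 * 10
SMD = 0.2100 * 71 * 0.33 * 10

49.2030 mm


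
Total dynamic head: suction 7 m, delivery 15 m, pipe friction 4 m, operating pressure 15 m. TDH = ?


TDH = Hs + Hd + hf + Hp = 7 + 15 + 4 + 15 = 41

41 m


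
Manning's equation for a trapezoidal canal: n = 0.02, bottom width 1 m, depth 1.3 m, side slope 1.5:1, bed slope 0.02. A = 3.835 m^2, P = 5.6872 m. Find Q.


R = A/P = 3.835/5.6872 = 0.674321
Q = (1/0.02) * 3.835 * 0.674321^(2/3) * 0.02^0.5

20.8527 m^3/s


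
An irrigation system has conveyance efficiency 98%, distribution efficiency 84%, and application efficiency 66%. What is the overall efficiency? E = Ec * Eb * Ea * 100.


Ec = 0.98, Eb = 0.84, Ea = 0.66
E = 0.98 * 0.84 * 0.66 * 100 = 54.3312%

54.3312 %


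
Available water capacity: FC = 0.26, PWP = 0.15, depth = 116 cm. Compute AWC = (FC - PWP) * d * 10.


AWC = (FC - PWP) * d * 10
AWC = (0.26 - 0.15) * 116 * 10
AWC = 0.1100 * 116 * 10

127.6000 mm


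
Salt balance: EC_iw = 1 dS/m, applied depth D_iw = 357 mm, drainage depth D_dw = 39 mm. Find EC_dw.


EC_dw = EC_iw * D_iw / D_dw
EC_dw = 1 * 357 / 39
EC_dw = 357 / 39

9.1538 dS/m


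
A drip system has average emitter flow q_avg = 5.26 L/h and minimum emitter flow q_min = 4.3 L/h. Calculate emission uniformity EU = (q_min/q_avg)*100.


EU = (q_min/q_avg)*100 = (4.3/5.26)*100 = 81.7490%

81.7490 %


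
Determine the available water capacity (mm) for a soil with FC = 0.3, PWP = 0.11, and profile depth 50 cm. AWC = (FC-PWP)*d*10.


AWC = (FC - PWP) * d * 10
AWC = (0.3 - 0.11) * 50 * 10
AWC = 0.1900 * 50 * 10

95.0000 mm


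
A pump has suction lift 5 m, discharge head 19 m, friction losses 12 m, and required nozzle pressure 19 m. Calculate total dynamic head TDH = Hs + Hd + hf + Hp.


TDH = Hs + Hd + hf + Hp = 5 + 19 + 12 + 19 = 55

55 m


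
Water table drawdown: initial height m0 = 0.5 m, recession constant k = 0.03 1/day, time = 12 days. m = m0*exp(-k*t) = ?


m = m0 * exp(-k*t)
m = 0.5 * exp(-0.03 * 12)
m = 0.5 * exp(-0.3600)

0.3488 m


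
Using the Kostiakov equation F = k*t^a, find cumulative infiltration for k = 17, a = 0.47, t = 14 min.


F = k * t^a = 17 * 14^0.47
F = 17 * 3.456847

58.7664 mm


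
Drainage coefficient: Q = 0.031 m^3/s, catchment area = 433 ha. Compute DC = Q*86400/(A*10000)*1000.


DC = Q * 86400 / (A * 10000) * 1000
DC = 0.031 * 86400 / (433 * 10000) * 1000
DC = 2678400.0000 / 4330000

0.6186 mm/day


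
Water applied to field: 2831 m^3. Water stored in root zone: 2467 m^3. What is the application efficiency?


Ea = V_root / V_field * 100 = 2467 / 2831 * 100 = 87.1424%

87.1424 %


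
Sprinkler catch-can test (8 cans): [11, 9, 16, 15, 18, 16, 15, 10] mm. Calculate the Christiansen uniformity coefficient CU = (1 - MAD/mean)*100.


mean = 13.750000 mm
MAD = 2.812500 mm
CU = (1 - 2.812500/13.750000)*100

79.5455 %


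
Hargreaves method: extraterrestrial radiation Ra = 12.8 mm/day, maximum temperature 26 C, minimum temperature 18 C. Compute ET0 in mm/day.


Tmean = (Tmax + Tmin)/2 = (26 + 18)/2 = 22.0
ET0 = 0.0023 * 12.8 * (22.0 + 17.8) * sqrt(26 - 18)
ET0 = 0.0023 * 12.8 * 39.8 * 2.828427

3.3141 mm/day


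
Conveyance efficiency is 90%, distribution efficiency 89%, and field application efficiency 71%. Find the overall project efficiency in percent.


Ec = 0.9, Eb = 0.89, Ea = 0.71
E = 0.9 * 0.89 * 0.71 * 100 = 56.8710%

56.8710 %


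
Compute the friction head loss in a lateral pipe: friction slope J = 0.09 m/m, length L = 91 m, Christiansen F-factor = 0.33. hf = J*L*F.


hf = J * L * F = 0.09 * 91 * 0.33 = 2.7027 m

2.7027 m


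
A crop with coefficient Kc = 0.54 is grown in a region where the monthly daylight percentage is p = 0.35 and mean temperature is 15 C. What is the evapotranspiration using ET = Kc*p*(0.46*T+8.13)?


ET = Kc * p * (0.46*T + 8.13)
ET = 0.54 * 0.35 * (0.46*15 + 8.13)
ET = 0.54 * 0.35 * 15.0300

2.8407 mm/day


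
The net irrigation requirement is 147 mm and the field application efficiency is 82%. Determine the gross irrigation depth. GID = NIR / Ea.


Ea = 82% = 0.82
GID = NIR / Ea = 147 / 0.82 = 179.2683 mm

179.2683 mm


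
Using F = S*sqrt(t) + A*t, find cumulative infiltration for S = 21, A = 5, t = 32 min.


F = S*sqrt(t) + A*t
F = 21*sqrt(32) + 5*32
F = 21*5.656854 + 160

278.7939 mm


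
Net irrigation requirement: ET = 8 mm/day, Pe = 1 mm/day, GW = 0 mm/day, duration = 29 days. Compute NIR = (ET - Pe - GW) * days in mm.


Daily deficit = ET - Pe - GW = 8 - 1 - 0 = 7 mm/day
NIR = 7 * 29 = 203 mm

203.0000 mm


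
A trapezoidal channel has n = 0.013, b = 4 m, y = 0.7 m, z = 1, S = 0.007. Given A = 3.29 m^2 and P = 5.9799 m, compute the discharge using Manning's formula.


R = A/P = 3.29/5.9799 = 0.550176
Q = (1/0.013) * 3.29 * 0.550176^(2/3) * 0.007^0.5

14.2168 m^3/s


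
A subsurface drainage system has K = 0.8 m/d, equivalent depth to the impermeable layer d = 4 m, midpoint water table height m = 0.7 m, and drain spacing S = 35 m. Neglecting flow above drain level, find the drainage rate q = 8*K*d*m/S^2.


q = 8*K*d*m/S^2
q = 8*0.8*4*0.7/35^2
q = 17.9200 / 1225

0.0146 m/d


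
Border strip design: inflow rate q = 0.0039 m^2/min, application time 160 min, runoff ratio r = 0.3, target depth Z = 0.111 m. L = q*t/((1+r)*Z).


L = q*t/((1+r)*Z)
L = 0.0039*160/((1+0.3)*0.111)
L = 0.624/0.1443

4.3243 m


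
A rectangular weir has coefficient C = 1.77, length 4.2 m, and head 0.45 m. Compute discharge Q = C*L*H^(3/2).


Q = C * L * H^(3/2) = 1.77 * 4.2 * 0.45^1.5 = 1.77 * 4.2 * 0.301869

2.2441 m^3/s


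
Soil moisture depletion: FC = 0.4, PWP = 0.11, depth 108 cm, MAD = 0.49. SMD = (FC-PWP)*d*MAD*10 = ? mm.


SMD = (FC - PWP) * d * MAD * 10
SMD = (0.4 - 0.11) * 108 * 0.49 * 10
SMD = 0.2900 * 108 * 0.49 * 10

153.4680 mm


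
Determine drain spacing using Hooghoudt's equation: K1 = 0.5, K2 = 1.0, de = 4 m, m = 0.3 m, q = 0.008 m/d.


S^2 = 8*K2*de*m/q + 4*K1*m^2/q
S^2 = 8*1.0*4*0.3/0.008 + 4*0.5*0.3^2/0.008
S = sqrt(1222.5000)

34.9643 m


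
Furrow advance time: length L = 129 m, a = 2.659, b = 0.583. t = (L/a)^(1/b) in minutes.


t = (L/a)^(1/b)
t = (129/2.659)^(1/0.583)
t = 48.514479^(1/0.583)

779.3232 min


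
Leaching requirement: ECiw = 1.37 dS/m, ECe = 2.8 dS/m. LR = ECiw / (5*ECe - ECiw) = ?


LR = ECiw / (5*ECe - ECiw)
LR = 1.37 / (5*2.8 - 1.37)
LR = 1.37 / 12.6300

0.1085


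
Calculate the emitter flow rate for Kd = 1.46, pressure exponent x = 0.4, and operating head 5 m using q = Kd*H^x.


q = Kd * H^x = 1.46 * 5^0.4 = 1.46 * 1.903654

2.7793 L/h


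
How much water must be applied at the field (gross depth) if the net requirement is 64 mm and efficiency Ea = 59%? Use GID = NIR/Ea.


Ea = 59% = 0.59
GID = NIR / Ea = 64 / 0.59 = 108.4746 mm

108.4746 mm


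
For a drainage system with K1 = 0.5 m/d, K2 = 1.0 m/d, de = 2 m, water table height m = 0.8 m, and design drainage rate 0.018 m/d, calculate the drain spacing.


S^2 = 8*K2*de*m/q + 4*K1*m^2/q
S^2 = 8*1.0*2*0.8/0.018 + 4*0.5*0.8^2/0.018
S = sqrt(782.2222)

27.9682 m


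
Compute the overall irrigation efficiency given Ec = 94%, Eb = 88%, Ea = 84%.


Ec = 0.94, Eb = 0.88, Ea = 0.84
E = 0.94 * 0.88 * 0.84 * 100 = 69.4848%

69.4848 %


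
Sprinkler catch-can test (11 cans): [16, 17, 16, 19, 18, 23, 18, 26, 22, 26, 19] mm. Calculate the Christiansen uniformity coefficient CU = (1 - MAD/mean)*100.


mean = 20.000000 mm
MAD = 3.090909 mm
CU = (1 - 3.090909/20.000000)*100

84.5455 %
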